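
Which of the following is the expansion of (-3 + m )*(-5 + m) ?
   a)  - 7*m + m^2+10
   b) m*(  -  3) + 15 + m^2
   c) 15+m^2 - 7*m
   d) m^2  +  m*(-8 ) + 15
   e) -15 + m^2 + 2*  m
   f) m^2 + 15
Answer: d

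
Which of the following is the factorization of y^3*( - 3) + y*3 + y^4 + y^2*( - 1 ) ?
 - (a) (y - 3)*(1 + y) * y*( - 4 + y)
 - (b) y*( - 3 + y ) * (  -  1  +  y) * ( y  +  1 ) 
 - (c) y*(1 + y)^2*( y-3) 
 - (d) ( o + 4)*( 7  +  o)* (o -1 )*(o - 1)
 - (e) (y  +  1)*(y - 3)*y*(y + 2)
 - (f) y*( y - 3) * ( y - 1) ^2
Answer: b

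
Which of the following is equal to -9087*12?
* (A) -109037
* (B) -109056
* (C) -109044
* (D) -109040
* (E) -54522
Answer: C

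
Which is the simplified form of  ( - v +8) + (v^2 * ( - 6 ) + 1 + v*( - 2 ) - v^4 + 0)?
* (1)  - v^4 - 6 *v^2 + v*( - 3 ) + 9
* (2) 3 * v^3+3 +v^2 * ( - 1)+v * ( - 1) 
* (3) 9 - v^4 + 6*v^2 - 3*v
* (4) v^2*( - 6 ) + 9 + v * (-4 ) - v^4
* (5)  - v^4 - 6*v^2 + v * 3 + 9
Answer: 1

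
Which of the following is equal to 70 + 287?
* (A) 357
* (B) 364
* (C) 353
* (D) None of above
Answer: A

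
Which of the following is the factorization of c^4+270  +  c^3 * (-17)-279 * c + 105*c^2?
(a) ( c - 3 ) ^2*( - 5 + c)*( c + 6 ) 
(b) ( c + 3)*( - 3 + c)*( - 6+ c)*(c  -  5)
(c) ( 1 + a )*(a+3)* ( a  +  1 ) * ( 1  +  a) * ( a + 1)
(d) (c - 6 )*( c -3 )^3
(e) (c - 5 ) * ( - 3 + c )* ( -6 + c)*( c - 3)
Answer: e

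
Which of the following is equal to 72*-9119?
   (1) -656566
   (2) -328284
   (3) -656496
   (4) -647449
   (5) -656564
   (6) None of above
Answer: 6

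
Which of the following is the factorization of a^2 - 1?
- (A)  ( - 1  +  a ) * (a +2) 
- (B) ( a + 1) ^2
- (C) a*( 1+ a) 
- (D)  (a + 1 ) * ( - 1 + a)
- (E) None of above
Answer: D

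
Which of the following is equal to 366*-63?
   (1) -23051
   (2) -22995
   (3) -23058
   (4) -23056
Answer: 3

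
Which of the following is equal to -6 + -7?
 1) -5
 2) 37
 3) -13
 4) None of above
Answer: 3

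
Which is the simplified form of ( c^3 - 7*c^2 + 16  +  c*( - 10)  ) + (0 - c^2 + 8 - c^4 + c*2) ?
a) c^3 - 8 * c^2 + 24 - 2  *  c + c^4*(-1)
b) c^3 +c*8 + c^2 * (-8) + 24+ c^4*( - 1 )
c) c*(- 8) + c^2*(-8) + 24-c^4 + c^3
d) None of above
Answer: c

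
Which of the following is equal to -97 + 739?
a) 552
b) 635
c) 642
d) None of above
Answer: c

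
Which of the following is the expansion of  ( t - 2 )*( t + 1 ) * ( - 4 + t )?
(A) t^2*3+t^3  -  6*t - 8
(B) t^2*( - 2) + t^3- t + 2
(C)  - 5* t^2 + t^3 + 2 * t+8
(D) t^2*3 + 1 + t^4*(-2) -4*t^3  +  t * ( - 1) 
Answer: C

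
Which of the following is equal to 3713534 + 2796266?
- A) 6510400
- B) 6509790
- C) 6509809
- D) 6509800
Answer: D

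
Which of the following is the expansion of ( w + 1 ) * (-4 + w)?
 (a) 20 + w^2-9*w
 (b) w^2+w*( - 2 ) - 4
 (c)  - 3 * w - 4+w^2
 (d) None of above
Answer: c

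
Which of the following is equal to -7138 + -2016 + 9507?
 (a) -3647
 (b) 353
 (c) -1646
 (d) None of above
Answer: b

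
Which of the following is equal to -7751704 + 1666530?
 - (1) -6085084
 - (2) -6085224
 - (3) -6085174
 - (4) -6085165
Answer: 3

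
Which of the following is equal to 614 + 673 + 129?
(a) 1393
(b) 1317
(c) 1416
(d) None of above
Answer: c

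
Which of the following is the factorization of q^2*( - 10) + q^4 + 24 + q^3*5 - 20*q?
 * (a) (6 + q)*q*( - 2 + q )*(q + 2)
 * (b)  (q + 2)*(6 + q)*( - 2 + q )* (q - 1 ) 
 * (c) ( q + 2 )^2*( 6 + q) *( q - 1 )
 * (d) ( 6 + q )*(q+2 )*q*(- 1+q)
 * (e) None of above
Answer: b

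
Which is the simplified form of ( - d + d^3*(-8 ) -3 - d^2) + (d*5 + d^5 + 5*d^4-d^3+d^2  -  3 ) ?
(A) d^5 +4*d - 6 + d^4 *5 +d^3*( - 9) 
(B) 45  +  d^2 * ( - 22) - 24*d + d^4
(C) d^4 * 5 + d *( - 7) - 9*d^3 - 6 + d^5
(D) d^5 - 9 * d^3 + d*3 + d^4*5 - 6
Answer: A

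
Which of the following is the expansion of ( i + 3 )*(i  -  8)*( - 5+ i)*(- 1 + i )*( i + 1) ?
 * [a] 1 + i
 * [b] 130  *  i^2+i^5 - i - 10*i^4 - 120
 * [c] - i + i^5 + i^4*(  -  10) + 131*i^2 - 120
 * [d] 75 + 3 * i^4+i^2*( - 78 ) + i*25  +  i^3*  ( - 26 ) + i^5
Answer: b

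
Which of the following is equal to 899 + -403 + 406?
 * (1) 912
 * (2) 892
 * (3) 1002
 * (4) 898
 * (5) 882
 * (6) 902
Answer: 6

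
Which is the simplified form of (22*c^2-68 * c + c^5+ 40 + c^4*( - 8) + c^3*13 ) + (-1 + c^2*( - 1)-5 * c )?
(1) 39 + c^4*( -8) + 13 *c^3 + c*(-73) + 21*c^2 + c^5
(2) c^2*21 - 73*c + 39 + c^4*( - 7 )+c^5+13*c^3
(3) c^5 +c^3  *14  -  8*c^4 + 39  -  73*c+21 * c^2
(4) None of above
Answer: 1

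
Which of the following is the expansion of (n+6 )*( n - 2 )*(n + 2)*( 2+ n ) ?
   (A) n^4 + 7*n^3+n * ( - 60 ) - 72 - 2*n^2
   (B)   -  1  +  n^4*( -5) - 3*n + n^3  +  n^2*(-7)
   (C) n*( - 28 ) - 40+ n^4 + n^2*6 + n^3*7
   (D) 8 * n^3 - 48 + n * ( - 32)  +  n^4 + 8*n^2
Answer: D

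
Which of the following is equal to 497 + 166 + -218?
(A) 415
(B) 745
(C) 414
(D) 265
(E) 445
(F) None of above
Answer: E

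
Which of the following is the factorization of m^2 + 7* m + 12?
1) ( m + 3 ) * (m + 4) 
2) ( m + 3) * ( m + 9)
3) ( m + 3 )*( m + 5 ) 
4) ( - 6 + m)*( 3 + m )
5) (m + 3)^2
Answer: 1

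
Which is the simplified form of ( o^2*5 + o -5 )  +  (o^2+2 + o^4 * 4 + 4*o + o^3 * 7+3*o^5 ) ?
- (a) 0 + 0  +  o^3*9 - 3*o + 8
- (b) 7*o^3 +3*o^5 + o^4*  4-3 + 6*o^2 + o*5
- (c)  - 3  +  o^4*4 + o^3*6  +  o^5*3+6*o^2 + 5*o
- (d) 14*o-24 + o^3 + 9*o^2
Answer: b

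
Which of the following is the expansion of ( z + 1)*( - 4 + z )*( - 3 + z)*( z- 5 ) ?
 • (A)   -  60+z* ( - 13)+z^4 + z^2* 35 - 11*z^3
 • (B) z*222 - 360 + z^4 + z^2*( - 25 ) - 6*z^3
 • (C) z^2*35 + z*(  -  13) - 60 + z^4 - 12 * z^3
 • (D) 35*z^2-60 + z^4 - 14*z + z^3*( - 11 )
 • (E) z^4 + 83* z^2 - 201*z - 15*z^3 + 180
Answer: A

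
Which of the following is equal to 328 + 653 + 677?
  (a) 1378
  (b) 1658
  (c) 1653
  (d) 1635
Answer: b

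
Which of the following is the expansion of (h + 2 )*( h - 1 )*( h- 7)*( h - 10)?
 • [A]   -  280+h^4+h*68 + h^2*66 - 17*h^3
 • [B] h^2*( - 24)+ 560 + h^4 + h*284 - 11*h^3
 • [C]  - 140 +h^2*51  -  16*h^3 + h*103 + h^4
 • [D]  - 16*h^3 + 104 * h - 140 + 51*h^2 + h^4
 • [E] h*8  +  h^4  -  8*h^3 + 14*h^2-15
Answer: D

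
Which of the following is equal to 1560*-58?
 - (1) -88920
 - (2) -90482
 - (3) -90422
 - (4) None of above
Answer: 4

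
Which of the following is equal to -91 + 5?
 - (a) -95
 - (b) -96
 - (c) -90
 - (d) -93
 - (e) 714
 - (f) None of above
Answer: f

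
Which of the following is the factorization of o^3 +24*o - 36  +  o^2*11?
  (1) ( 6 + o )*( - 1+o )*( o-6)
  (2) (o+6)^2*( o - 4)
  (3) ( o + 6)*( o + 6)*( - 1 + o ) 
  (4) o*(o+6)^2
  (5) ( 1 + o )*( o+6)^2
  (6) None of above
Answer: 3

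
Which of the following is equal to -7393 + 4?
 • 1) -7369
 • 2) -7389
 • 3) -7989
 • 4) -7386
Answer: 2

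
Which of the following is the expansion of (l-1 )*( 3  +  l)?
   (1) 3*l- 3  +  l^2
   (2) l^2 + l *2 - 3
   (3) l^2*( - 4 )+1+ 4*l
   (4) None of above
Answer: 2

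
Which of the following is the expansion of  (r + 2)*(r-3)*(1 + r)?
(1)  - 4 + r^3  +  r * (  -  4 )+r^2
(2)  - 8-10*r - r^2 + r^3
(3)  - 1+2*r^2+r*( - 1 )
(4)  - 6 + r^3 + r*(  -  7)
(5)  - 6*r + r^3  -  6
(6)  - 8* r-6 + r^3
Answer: 4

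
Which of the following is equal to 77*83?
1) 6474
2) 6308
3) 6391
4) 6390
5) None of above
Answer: 3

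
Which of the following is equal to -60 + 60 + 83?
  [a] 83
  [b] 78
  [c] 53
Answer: a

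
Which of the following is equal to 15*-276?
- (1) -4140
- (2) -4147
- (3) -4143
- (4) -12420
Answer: 1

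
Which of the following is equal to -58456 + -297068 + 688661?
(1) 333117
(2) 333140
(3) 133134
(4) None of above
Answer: 4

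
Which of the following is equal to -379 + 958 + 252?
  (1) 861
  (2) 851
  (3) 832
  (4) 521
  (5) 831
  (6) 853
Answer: 5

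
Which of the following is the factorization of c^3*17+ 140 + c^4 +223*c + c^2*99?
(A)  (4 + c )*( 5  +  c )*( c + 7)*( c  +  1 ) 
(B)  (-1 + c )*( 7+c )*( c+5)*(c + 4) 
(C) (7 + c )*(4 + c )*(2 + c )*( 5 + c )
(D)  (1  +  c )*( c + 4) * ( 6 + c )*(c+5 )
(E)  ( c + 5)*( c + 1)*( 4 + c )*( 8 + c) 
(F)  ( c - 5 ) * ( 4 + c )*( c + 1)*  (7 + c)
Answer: A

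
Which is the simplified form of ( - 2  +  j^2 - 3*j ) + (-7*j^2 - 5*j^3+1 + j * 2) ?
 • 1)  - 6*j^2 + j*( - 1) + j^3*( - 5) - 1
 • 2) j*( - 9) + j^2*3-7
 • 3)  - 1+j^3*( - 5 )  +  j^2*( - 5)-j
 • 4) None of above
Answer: 1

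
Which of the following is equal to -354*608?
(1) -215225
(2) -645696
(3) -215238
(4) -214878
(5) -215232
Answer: 5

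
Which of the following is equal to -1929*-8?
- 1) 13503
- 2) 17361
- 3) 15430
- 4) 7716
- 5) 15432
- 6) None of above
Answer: 5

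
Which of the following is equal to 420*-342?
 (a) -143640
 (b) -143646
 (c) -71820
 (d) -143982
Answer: a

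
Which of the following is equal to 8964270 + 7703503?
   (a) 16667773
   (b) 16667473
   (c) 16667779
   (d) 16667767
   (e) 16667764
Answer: a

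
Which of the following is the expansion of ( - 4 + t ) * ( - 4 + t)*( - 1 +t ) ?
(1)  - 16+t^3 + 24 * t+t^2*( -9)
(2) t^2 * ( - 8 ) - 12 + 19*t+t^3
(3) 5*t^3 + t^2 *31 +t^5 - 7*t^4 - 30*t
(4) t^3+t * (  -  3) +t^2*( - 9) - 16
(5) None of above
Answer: 1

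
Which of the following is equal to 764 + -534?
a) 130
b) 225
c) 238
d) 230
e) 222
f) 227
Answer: d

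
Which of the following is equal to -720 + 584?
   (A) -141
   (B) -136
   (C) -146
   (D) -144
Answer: B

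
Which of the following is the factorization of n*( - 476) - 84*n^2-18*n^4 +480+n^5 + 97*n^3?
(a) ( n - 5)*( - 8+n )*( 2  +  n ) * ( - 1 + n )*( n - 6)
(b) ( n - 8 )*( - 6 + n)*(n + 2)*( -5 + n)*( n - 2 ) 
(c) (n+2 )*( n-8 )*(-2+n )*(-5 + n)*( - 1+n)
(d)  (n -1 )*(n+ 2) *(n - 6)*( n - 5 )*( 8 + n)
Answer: a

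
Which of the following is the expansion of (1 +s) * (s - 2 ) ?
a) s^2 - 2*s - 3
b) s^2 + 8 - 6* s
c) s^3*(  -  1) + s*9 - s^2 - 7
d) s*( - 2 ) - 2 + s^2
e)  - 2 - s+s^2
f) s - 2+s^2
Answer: e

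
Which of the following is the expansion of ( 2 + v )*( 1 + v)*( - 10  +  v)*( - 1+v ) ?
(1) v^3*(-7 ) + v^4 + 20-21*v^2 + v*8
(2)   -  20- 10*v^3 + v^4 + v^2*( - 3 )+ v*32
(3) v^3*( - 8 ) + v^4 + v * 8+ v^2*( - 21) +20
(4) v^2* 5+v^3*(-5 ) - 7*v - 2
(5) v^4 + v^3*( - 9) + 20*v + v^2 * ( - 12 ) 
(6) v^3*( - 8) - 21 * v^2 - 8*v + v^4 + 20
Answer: 3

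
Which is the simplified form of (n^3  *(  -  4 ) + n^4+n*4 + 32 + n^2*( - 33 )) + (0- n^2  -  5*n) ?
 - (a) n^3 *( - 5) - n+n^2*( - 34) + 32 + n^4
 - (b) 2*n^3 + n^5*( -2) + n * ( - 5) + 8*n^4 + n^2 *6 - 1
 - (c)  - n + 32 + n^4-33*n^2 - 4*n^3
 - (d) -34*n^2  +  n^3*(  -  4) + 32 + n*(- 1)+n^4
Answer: d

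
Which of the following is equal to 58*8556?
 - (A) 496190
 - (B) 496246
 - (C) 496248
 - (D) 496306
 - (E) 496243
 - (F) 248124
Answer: C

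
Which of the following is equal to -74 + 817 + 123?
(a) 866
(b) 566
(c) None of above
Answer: a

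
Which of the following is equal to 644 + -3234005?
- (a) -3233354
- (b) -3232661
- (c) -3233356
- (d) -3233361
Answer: d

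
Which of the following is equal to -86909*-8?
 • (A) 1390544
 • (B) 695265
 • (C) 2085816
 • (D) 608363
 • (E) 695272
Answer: E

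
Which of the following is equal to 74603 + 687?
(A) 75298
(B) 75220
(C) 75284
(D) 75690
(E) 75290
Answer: E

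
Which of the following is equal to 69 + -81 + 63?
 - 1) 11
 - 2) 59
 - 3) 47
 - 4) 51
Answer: 4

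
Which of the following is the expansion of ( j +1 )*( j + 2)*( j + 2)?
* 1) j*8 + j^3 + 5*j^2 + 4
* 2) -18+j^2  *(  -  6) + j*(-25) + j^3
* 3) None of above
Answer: 1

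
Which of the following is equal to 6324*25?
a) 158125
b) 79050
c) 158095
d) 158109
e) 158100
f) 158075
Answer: e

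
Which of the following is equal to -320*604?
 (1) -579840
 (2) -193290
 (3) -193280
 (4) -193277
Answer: 3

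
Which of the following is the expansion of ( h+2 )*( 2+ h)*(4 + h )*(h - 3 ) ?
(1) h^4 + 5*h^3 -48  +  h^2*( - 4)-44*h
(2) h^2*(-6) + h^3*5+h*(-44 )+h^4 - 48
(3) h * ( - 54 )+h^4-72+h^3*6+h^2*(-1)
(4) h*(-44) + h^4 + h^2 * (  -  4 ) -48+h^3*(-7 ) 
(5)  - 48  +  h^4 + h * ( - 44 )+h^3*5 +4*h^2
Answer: 1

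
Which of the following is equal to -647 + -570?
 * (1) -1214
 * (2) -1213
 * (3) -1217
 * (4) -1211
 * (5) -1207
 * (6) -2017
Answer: 3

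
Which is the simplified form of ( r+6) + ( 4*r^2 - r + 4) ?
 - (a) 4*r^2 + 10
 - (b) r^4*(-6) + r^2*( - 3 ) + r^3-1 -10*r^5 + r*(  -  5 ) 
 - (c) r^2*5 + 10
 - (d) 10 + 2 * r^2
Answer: a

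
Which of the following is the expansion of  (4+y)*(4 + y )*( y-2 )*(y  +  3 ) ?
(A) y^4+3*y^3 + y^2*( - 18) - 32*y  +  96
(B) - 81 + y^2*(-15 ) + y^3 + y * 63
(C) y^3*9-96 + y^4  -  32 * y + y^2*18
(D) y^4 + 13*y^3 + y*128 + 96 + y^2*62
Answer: C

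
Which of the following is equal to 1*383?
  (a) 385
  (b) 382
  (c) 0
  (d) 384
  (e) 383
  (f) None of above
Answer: e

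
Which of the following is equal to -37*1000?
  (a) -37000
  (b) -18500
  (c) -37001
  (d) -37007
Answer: a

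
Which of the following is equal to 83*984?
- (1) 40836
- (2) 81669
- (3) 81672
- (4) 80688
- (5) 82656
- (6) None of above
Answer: 3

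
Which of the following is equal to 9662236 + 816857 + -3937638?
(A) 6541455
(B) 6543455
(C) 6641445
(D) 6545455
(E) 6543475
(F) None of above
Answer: A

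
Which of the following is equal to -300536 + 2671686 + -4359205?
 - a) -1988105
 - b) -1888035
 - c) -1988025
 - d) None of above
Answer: d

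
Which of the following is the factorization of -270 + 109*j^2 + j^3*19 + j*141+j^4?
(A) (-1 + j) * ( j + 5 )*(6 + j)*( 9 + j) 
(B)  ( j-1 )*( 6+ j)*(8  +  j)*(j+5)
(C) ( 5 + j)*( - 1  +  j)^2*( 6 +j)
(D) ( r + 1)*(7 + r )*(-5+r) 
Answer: A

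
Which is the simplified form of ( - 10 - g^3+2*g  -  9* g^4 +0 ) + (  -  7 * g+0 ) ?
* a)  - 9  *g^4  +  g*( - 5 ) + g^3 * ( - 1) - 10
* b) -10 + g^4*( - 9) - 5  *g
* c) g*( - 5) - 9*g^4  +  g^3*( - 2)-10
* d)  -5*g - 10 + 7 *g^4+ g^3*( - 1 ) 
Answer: a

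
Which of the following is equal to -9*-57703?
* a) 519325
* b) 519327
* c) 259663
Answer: b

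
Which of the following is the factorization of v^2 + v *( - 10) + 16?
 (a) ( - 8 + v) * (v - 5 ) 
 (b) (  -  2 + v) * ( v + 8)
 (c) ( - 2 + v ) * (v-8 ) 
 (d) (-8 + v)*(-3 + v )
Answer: c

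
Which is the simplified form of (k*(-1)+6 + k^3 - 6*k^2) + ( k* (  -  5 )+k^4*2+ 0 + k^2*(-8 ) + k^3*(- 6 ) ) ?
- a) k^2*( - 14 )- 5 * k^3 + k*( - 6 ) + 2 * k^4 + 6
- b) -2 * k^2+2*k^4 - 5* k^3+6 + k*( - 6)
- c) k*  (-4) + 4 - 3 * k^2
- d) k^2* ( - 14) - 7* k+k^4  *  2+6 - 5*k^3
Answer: a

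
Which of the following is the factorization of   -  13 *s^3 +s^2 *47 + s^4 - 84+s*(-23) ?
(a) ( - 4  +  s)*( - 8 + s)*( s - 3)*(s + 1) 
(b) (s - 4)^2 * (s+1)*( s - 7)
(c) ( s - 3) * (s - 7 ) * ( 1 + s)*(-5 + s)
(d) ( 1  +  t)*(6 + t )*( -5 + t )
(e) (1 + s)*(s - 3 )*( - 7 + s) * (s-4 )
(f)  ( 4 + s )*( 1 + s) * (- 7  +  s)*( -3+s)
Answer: e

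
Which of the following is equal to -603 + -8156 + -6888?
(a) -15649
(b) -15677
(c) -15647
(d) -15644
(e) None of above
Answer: c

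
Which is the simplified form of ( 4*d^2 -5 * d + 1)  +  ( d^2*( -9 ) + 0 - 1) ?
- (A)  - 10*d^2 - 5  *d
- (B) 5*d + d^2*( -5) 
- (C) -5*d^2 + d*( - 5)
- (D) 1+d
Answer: C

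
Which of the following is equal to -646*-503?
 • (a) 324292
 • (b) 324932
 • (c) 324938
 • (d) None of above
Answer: c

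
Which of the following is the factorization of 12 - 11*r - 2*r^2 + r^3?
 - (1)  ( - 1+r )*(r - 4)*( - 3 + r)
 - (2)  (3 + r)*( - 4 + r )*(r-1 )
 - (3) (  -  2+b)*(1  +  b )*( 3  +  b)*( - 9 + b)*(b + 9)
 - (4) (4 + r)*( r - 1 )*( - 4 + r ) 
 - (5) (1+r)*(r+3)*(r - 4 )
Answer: 2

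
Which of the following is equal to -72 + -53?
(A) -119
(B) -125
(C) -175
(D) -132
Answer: B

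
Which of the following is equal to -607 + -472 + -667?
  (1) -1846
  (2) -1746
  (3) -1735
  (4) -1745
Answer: 2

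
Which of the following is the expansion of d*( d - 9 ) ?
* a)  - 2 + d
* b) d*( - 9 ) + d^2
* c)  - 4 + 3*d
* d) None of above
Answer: b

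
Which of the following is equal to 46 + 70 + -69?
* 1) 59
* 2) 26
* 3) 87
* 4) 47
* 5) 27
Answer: 4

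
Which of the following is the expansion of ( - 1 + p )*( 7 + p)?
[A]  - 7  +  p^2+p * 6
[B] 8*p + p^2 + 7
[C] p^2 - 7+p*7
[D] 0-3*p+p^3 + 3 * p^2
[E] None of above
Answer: A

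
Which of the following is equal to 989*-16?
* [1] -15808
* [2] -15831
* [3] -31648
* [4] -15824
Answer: 4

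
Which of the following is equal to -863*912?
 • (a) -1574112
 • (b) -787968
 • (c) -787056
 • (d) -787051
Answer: c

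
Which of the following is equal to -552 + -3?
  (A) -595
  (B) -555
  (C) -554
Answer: B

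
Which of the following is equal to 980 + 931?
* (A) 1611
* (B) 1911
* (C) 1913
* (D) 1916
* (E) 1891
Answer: B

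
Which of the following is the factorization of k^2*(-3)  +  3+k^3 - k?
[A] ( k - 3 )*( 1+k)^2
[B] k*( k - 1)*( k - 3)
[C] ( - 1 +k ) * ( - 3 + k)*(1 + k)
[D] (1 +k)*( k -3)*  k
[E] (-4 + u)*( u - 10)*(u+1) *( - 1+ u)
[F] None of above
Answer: C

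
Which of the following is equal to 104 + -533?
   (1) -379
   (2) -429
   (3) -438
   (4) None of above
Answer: 2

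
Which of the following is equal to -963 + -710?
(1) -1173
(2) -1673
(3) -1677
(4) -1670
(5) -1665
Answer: 2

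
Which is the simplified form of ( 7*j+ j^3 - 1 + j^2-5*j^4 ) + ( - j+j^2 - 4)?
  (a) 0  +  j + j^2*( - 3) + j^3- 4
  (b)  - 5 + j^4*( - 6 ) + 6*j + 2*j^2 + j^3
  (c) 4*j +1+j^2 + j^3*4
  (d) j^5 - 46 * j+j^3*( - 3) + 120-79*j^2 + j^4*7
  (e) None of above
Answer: e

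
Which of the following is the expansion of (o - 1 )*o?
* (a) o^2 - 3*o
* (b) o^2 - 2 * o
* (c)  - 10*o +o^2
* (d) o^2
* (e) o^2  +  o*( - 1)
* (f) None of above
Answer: e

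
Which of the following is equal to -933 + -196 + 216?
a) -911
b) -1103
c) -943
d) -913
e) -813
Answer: d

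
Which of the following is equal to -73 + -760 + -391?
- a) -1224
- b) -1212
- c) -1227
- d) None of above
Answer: a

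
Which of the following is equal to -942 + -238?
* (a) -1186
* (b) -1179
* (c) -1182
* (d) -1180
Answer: d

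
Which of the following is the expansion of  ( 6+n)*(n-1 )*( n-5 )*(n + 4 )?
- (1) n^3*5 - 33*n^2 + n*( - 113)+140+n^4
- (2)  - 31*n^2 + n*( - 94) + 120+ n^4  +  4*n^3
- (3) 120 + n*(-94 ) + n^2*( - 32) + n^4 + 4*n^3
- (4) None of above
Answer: 2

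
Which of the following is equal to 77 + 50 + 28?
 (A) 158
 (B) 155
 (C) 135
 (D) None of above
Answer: B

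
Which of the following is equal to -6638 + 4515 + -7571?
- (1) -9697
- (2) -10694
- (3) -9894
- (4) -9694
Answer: 4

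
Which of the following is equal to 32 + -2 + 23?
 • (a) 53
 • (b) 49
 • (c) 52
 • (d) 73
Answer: a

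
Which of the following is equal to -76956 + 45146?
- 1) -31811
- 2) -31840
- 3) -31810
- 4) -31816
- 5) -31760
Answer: 3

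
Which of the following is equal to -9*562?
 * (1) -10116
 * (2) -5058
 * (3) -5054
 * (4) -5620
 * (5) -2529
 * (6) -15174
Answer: 2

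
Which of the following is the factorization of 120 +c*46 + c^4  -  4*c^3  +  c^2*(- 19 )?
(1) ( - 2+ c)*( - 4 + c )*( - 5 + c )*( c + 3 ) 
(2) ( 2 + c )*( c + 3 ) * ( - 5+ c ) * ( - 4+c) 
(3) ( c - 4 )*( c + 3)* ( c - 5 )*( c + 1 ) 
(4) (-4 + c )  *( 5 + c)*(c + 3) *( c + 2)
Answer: 2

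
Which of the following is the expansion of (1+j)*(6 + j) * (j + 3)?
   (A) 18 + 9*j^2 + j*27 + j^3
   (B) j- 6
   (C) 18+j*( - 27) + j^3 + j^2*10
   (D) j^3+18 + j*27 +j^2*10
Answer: D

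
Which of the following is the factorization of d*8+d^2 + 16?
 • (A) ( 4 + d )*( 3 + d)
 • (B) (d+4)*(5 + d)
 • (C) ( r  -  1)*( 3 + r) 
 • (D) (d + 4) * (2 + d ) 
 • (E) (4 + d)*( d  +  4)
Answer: E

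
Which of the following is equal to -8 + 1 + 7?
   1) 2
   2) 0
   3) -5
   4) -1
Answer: 2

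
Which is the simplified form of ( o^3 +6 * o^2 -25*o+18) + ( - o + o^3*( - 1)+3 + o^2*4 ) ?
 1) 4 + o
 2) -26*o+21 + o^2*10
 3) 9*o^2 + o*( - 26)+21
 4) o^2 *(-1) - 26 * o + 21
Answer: 2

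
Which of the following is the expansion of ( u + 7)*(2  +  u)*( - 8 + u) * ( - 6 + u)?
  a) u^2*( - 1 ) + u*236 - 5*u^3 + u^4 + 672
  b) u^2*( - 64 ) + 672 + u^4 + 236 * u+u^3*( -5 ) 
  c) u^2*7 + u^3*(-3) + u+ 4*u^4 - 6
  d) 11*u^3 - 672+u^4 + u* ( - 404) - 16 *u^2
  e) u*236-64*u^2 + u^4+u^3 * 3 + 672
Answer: b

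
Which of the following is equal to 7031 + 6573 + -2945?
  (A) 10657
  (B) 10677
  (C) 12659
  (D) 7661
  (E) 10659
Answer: E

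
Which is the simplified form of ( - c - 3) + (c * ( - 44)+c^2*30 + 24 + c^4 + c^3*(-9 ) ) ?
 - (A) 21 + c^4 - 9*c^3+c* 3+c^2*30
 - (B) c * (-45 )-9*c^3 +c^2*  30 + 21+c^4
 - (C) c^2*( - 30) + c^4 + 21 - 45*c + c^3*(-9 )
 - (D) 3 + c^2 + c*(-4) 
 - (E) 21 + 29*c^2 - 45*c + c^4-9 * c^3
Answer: B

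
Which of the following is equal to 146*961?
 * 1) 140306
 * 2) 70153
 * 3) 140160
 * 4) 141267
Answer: 1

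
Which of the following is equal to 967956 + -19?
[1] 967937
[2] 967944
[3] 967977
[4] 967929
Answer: 1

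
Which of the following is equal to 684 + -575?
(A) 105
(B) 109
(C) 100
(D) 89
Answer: B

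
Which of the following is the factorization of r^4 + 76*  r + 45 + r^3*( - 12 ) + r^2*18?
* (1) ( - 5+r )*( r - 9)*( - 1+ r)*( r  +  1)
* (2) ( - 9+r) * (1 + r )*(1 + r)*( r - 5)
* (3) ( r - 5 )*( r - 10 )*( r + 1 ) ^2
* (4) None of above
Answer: 2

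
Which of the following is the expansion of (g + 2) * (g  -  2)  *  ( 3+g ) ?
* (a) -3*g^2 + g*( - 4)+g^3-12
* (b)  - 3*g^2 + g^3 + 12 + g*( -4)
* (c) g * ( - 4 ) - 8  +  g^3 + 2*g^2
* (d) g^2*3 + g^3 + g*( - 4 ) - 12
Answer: d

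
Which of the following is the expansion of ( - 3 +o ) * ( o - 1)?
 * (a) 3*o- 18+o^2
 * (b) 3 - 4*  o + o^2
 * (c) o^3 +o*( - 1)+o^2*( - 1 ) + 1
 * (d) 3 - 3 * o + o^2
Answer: b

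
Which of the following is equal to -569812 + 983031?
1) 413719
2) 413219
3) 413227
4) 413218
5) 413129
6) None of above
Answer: 2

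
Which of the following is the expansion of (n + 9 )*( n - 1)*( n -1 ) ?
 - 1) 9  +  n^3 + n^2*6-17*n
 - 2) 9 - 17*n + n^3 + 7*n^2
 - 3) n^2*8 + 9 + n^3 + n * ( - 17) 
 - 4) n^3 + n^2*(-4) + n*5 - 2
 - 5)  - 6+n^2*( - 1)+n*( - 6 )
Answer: 2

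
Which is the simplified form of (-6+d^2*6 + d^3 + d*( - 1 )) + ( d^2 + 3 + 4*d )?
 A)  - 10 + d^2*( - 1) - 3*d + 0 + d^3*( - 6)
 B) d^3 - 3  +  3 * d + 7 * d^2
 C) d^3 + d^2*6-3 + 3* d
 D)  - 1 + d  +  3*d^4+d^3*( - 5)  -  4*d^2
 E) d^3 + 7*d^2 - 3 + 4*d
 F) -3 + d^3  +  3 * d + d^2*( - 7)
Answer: B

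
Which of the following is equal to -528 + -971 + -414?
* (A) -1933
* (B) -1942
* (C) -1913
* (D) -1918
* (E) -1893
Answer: C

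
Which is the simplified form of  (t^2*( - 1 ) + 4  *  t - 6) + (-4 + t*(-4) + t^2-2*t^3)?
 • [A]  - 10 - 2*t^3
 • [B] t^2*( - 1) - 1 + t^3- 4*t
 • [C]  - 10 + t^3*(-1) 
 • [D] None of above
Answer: A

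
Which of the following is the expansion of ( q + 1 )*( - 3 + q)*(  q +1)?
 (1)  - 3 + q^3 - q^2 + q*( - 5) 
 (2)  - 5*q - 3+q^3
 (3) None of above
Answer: 1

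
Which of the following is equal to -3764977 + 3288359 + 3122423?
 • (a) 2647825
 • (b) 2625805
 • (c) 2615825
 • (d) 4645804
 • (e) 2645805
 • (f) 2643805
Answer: e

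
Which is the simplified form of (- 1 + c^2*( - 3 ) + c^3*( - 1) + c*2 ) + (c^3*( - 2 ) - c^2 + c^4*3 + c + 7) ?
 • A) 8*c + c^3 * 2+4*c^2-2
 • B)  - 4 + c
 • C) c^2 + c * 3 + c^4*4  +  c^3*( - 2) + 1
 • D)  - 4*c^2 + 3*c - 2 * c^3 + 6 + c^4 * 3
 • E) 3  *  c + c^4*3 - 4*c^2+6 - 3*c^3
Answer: E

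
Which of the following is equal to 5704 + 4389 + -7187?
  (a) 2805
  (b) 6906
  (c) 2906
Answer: c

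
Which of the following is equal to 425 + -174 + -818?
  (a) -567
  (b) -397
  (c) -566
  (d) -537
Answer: a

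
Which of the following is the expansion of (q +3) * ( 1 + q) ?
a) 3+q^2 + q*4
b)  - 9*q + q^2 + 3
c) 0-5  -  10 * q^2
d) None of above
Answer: a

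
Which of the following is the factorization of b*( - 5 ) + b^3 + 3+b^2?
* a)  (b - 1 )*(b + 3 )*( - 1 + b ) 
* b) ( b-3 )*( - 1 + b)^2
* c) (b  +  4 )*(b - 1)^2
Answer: a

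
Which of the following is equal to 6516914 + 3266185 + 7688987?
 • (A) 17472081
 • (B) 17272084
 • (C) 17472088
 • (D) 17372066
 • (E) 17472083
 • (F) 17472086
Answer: F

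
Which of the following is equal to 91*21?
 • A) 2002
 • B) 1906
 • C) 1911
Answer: C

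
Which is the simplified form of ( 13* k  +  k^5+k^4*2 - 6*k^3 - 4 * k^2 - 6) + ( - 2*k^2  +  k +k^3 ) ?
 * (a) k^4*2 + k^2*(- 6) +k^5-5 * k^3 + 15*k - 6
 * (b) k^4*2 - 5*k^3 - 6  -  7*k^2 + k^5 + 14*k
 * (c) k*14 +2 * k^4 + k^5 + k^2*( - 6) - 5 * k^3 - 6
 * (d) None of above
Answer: c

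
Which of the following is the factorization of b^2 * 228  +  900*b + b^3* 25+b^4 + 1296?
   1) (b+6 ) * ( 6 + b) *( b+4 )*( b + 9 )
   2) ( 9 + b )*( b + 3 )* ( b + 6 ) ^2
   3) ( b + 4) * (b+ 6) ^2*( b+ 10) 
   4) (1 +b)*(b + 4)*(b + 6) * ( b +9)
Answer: 1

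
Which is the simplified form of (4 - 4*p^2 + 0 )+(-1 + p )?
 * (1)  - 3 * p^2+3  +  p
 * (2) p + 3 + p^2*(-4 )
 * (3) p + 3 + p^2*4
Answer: 2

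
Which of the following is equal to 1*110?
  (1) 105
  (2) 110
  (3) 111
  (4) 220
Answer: 2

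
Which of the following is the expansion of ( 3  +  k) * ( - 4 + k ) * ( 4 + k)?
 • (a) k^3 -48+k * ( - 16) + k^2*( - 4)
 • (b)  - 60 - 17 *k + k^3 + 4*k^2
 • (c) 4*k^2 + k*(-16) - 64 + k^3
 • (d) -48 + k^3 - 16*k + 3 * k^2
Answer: d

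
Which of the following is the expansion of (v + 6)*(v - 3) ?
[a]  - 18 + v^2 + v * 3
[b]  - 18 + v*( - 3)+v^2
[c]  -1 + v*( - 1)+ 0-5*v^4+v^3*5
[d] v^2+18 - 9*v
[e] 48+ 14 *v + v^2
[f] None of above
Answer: a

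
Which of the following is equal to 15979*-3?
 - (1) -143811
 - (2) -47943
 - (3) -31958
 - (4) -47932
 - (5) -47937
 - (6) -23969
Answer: 5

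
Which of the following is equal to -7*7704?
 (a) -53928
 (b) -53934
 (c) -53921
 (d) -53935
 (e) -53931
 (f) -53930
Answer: a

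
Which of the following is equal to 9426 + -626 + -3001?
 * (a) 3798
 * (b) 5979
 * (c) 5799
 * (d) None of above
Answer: c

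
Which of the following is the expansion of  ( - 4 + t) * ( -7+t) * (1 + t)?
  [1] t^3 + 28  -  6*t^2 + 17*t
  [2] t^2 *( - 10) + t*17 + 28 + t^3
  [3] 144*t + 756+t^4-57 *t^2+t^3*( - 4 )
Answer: 2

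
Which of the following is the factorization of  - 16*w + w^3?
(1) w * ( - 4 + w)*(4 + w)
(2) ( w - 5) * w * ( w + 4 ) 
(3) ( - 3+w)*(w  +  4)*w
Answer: 1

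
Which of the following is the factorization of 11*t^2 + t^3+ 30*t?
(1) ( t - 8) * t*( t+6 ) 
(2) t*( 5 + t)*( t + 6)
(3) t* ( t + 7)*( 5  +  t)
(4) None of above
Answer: 2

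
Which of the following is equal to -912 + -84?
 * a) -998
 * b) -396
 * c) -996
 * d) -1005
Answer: c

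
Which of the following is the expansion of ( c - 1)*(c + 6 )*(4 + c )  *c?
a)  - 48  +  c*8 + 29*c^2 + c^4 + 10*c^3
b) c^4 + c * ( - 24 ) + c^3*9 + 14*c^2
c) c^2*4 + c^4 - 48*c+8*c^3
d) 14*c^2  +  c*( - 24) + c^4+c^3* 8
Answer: b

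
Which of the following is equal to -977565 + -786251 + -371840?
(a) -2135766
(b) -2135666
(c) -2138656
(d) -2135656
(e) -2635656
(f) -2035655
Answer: d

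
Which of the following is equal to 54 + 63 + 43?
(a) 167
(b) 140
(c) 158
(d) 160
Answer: d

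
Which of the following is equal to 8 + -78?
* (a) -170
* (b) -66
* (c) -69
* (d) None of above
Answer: d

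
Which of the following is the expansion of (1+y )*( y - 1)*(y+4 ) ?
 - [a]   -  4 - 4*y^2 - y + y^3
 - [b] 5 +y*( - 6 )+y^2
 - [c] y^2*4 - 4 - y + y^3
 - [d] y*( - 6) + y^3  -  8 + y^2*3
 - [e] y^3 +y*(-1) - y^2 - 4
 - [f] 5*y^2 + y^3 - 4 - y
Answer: c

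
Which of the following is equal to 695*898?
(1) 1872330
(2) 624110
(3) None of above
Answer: 2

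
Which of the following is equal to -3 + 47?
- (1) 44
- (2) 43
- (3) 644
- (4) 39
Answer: 1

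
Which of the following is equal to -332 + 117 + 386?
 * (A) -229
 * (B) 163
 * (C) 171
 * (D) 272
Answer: C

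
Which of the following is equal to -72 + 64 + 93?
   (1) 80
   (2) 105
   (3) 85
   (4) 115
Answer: 3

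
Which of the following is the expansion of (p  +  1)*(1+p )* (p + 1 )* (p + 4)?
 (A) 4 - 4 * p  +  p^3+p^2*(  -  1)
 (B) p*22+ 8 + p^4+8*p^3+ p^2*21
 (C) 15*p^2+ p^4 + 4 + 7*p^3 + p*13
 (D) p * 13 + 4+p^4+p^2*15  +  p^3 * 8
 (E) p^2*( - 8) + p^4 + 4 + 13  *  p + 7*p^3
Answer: C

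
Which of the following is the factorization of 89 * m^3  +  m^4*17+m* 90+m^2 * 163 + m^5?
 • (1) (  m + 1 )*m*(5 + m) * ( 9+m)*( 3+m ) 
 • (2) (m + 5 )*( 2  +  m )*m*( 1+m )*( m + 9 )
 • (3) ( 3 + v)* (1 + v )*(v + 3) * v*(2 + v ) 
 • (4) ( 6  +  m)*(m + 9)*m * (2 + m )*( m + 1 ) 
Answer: 2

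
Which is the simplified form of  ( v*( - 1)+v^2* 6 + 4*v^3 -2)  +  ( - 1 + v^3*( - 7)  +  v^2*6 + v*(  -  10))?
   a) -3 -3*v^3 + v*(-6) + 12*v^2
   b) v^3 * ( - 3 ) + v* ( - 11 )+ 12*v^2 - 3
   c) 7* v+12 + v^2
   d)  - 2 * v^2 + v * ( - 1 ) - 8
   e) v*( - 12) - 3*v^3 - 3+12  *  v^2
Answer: b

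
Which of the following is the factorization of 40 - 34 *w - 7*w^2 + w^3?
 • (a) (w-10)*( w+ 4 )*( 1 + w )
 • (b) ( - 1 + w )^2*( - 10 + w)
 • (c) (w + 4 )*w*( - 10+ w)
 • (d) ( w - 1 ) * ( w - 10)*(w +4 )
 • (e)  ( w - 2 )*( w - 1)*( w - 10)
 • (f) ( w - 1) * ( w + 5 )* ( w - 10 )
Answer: d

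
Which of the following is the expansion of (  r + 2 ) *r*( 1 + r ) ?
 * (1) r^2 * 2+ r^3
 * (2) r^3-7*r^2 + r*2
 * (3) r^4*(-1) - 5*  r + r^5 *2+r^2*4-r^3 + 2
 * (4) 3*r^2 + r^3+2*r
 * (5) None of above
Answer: 4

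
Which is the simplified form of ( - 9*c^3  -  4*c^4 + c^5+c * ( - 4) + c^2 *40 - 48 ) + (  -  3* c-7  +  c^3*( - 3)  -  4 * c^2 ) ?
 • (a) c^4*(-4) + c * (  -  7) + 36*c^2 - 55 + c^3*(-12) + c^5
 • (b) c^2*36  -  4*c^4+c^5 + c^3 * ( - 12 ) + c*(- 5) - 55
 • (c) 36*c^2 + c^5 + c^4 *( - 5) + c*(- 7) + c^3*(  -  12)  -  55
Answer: a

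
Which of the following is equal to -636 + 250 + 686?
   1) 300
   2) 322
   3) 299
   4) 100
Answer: 1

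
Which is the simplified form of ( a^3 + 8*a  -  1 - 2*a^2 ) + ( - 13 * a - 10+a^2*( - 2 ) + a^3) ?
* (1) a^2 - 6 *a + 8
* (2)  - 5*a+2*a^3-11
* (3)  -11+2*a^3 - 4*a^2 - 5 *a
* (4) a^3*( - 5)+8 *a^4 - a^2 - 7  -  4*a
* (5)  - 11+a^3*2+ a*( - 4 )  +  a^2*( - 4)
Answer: 3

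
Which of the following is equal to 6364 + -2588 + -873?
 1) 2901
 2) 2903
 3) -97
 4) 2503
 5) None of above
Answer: 2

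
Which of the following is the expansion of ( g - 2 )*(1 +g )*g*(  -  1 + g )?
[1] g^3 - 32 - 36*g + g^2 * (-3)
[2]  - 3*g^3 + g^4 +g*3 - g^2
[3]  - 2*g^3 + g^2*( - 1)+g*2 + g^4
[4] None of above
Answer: 3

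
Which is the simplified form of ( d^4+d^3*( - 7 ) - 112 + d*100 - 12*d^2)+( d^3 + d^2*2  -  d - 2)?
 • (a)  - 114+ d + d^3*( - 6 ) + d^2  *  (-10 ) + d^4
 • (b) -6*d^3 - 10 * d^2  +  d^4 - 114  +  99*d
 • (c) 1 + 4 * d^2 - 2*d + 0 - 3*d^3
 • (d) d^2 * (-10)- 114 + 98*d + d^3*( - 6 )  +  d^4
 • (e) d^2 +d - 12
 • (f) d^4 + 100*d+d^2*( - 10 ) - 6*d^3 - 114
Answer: b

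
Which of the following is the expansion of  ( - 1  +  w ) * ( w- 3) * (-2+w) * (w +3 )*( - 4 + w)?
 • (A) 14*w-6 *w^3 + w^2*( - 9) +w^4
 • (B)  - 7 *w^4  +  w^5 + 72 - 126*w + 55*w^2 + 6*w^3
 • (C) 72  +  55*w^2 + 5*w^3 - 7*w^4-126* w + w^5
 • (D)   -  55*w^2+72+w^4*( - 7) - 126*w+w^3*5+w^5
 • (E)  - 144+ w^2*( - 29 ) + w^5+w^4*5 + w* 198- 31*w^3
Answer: C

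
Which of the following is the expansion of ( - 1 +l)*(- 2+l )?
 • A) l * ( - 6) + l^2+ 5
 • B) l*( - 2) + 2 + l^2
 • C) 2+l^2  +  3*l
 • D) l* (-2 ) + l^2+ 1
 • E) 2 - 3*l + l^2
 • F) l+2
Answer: E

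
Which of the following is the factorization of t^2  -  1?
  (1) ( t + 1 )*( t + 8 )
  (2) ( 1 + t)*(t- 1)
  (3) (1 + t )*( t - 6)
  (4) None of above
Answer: 2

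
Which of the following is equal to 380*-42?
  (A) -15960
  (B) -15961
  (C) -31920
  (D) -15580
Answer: A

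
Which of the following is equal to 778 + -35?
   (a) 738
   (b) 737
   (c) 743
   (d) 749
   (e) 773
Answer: c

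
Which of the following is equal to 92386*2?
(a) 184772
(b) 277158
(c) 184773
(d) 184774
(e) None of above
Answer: a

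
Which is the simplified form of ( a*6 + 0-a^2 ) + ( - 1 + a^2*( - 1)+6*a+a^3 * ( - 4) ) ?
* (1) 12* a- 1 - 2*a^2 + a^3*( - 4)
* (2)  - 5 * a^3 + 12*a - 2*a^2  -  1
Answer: 1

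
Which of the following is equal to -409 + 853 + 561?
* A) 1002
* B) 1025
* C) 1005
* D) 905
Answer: C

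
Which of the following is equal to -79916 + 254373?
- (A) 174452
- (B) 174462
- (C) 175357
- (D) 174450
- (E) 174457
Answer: E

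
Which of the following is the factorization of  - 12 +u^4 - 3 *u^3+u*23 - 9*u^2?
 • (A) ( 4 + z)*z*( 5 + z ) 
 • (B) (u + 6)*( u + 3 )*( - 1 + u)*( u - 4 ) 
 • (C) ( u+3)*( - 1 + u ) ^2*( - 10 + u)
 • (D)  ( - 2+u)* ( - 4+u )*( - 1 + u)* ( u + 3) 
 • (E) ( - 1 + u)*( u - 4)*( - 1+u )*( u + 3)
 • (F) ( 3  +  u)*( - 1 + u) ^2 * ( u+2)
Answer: E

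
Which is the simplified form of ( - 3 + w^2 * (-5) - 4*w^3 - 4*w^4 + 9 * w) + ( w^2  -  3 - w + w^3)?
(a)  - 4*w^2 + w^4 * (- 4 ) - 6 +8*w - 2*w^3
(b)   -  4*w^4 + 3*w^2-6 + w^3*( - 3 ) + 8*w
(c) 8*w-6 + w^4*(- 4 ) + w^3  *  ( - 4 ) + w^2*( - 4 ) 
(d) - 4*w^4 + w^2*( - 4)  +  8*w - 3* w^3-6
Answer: d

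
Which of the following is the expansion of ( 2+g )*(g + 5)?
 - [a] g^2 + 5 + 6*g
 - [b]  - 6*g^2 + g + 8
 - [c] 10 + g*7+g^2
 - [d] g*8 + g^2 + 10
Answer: c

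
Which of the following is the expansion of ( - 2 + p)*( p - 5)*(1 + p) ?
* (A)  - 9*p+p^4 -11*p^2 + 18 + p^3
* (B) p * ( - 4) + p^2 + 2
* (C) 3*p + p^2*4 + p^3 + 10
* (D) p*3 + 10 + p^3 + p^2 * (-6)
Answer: D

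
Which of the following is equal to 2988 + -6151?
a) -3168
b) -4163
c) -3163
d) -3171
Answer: c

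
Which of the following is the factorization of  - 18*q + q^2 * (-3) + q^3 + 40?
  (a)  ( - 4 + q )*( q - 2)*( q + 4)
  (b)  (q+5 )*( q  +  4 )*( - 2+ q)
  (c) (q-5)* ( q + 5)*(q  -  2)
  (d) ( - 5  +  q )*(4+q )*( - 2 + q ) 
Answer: d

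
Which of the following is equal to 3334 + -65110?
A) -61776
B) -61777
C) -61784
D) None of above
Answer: A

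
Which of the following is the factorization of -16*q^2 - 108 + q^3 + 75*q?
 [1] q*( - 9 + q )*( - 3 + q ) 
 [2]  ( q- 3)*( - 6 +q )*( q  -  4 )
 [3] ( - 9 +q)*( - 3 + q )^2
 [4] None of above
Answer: 4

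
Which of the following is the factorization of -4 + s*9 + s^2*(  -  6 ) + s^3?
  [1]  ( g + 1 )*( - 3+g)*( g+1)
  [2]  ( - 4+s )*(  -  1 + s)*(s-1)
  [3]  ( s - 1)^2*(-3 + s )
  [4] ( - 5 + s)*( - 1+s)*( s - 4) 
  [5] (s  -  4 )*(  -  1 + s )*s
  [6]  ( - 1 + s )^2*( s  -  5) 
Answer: 2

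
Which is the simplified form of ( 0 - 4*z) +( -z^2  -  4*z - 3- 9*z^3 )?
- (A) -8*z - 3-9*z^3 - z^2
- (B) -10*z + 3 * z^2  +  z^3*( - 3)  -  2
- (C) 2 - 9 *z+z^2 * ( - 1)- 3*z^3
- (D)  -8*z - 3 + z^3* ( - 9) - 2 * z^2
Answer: A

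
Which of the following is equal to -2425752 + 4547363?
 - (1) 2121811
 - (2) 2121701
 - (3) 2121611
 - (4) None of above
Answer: 3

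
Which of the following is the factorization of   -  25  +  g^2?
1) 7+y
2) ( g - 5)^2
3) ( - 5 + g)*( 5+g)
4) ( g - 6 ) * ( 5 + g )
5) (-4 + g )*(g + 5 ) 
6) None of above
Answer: 3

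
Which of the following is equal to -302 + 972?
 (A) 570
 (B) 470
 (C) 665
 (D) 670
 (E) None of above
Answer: D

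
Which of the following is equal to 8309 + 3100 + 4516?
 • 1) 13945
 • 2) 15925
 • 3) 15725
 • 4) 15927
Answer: 2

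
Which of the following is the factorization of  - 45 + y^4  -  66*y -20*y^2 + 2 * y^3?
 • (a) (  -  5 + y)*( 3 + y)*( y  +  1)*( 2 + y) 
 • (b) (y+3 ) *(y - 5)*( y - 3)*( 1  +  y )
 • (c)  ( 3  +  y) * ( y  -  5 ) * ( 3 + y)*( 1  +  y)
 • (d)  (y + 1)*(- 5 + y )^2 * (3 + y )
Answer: c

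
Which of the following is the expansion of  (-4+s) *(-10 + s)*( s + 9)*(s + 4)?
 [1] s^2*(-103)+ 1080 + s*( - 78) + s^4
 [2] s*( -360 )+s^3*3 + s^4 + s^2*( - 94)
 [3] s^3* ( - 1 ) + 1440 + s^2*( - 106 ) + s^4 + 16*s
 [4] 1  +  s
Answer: 3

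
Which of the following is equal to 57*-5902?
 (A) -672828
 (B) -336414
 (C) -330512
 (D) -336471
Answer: B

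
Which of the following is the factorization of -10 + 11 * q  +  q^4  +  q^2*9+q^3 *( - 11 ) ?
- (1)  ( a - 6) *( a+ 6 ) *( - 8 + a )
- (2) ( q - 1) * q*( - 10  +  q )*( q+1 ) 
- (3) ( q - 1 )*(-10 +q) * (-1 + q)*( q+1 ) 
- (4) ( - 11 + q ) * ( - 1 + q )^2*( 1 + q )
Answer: 3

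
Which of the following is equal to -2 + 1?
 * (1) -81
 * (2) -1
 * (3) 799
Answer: 2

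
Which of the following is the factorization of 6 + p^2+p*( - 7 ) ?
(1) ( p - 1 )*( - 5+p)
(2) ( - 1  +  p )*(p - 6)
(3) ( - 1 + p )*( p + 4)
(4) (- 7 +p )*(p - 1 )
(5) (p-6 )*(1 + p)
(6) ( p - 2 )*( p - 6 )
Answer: 2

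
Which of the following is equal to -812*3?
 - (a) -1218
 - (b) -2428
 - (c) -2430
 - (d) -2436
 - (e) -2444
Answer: d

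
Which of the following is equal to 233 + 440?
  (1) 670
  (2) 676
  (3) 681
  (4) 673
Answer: 4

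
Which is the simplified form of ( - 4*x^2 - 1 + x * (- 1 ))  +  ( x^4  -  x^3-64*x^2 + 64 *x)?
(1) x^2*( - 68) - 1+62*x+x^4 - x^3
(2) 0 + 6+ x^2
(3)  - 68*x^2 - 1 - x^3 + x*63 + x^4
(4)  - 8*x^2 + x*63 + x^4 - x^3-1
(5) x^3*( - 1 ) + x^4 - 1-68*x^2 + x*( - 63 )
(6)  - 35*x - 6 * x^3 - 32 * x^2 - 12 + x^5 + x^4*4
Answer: 3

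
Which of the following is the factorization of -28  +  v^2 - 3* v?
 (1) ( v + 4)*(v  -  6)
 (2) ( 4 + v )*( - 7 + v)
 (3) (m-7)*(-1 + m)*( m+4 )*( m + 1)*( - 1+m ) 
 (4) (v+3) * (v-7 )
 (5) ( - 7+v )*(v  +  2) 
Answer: 2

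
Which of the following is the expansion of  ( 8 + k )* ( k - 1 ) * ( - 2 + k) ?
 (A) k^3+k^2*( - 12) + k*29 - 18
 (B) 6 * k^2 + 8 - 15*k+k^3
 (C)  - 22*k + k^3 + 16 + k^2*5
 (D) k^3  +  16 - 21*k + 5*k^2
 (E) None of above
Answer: C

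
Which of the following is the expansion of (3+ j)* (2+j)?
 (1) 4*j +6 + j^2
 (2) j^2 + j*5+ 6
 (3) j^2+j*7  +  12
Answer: 2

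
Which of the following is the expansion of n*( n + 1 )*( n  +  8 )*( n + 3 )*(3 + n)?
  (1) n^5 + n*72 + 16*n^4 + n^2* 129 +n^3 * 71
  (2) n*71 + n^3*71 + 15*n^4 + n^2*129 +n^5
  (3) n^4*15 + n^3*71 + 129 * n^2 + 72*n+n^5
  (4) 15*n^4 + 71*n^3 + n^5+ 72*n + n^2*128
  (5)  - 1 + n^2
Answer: 3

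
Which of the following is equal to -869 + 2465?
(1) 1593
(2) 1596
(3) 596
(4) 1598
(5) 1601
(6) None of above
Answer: 2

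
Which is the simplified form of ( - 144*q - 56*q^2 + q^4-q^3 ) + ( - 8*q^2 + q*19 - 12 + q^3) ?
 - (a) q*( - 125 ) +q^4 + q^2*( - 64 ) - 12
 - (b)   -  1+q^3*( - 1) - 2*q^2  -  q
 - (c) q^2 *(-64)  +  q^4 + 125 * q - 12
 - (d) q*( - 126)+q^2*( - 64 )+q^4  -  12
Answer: a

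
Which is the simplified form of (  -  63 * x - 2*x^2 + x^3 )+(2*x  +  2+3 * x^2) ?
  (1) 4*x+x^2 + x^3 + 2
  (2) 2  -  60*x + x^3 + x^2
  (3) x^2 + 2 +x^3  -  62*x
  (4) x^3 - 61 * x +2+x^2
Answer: 4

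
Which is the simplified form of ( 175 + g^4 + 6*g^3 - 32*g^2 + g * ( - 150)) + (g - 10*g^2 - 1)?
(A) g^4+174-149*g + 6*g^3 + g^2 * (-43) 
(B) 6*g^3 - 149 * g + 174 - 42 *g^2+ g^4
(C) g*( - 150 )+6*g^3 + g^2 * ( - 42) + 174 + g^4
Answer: B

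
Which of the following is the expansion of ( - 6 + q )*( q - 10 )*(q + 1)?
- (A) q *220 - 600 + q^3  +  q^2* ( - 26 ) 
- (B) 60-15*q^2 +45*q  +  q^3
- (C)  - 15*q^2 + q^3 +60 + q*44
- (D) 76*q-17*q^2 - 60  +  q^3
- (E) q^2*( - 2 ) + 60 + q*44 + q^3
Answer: C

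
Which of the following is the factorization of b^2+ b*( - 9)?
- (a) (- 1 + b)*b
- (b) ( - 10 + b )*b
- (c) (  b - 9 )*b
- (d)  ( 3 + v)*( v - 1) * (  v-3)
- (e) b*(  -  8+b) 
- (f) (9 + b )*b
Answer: c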